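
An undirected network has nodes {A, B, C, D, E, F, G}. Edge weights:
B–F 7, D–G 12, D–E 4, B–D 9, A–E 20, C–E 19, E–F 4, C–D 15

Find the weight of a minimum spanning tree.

62

Grow the tree from A using Prim:
Step 1: frontier [A–E 20] → take A–E (20); add E.
Step 2: frontier [D–E 4, E–F 4, C–E 19] → take D–E (4); add D.
Step 3: frontier [B–D 9, D–G 12, C–D 15, E–F 4, C–E 19] → take E–F (4); add F.
Step 4: frontier [B–D 9, D–G 12, C–D 15, C–E 19, B–F 7] → take B–F (7); add B.
Step 5: frontier [D–G 12, C–D 15, C–E 19] → take D–G (12); add G.
Step 6: frontier [C–D 15, C–E 19] → take C–D (15); add C.
MST edges: A–E, D–E, E–F, B–F, D–G, C–D; total weight 20+4+4+7+12+15 = 62.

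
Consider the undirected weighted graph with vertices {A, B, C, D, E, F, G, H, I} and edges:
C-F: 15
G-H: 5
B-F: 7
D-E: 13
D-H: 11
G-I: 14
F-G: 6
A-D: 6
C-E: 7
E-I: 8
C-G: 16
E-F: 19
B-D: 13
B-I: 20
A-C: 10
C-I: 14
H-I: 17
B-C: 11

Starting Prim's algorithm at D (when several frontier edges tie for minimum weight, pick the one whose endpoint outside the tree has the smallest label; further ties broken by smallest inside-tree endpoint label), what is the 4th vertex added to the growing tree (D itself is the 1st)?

E

Prim, starting at D.
Step 1: cheapest edge leaving the tree is A-D (6); add A.
Step 2: cheapest edge leaving the tree is A-C (10); add C.
Step 3: cheapest edge leaving the tree is C-E (7); add E.
Step 4: cheapest edge leaving the tree is E-I (8); add I.
Step 5: cheapest edge leaving the tree is B-C (11); add B.
Step 6: cheapest edge leaving the tree is B-F (7); add F.
Step 7: cheapest edge leaving the tree is F-G (6); add G.
Step 8: cheapest edge leaving the tree is G-H (5); add H.
Vertex order: D, A, C, E, I, B, F, G, H. The 4th vertex is E.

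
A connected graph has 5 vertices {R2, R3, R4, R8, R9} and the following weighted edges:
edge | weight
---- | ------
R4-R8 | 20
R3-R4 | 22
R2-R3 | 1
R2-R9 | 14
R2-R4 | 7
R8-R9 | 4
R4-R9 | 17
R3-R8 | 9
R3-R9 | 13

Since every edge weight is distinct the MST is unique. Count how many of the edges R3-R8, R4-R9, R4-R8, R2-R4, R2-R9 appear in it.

2

Kruskal's algorithm — process edges by increasing weight (ties by edge label):
R2-R3 (1): add. Components now {R2,R3} {R8} {R9} {R4}
R8-R9 (4): add. Components now {R2,R3} {R8,R9} {R4}
R2-R4 (7): add. Components now {R2,R3,R4} {R8,R9}
R3-R8 (9): add. Components now {R2,R3,R4,R8,R9}
MST edge set: {R2-R3, R8-R9, R2-R4, R3-R8}.
Of the listed edges, {R3-R8, R2-R4} are in the MST → 2.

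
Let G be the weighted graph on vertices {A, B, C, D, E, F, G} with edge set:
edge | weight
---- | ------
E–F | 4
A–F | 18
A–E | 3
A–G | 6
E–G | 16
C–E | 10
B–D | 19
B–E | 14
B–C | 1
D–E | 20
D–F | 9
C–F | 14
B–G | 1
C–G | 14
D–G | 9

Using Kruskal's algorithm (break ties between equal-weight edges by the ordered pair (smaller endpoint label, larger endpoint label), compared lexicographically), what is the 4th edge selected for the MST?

E-F

Sort edges by weight, then run Kruskal:
B–C (1): add — endpoints in different components.
B–G (1): add — endpoints in different components.
A–E (3): add — endpoints in different components.
E–F (4): add — endpoints in different components.
A–G (6): add — endpoints in different components.
D–F (9): add — endpoints in different components.
The 4th edge added is E–F.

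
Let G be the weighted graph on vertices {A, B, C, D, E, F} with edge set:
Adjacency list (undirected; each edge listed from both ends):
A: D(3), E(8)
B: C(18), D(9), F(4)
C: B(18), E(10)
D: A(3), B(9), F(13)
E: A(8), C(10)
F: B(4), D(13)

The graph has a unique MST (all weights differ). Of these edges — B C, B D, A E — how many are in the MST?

Kruskal's algorithm — process edges by increasing weight (ties by edge label):
A D (3): add — endpoints in different components.
B F (4): add — endpoints in different components.
A E (8): add — endpoints in different components.
B D (9): add — endpoints in different components.
C E (10): add — endpoints in different components.
MST edge set: {A D, B F, A E, B D, C E}.
Of the listed edges, {B D, A E} are in the MST → 2.

2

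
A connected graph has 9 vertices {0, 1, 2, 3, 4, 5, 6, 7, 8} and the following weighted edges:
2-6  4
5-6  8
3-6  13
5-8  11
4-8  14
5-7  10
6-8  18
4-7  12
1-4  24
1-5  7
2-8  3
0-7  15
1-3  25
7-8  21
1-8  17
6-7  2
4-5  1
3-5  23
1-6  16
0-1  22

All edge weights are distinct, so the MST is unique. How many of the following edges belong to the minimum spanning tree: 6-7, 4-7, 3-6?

Sort edges by weight, then run Kruskal:
4-5 (1): add — endpoints in different components.
6-7 (2): add — endpoints in different components.
2-8 (3): add — endpoints in different components.
2-6 (4): add — endpoints in different components.
1-5 (7): add — endpoints in different components.
5-6 (8): add — endpoints in different components.
5-7 (10): skip — 5 and 7 already connected.
5-8 (11): skip — 5 and 8 already connected.
4-7 (12): skip — 4 and 7 already connected.
3-6 (13): add — endpoints in different components.
4-8 (14): skip — 4 and 8 already connected.
0-7 (15): add — endpoints in different components.
MST edge set: {4-5, 6-7, 2-8, 2-6, 1-5, 5-6, 3-6, 0-7}.
Of the listed edges, {6-7, 3-6} are in the MST → 2.

2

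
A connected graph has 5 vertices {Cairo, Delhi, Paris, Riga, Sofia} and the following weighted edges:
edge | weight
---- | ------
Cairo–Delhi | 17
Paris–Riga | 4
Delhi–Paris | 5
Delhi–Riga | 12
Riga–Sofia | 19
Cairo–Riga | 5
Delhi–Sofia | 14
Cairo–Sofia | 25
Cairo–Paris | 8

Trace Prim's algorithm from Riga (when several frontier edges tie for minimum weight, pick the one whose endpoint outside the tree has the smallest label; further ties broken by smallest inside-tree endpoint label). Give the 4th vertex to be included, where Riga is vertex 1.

Prim, starting at Riga.
Step 1: frontier [Paris–Riga 4, Cairo–Riga 5, Delhi–Riga 12, Riga–Sofia 19] → take Paris–Riga (4); add Paris.
Step 2: frontier [Delhi–Paris 5, Cairo–Paris 8, Cairo–Riga 5, Delhi–Riga 12, Riga–Sofia 19] → take Cairo–Riga (5); add Cairo.
Step 3: frontier [Cairo–Delhi 17, Cairo–Sofia 25, Delhi–Paris 5, Delhi–Riga 12, Riga–Sofia 19] → take Delhi–Paris (5); add Delhi.
Step 4: frontier [Cairo–Sofia 25, Delhi–Sofia 14, Riga–Sofia 19] → take Delhi–Sofia (14); add Sofia.
Vertex order: Riga, Paris, Cairo, Delhi, Sofia. The 4th vertex is Delhi.

Delhi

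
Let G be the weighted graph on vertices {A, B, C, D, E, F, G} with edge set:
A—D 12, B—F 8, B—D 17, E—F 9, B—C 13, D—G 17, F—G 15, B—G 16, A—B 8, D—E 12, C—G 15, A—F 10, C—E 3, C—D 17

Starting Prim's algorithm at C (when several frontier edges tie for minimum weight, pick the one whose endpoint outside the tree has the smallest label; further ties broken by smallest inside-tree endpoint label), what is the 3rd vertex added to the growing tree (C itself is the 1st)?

Grow the tree from C using Prim:
Step 1: frontier [C—E 3, B—C 13, C—G 15, C—D 17] → take C—E (3); add E.
Step 2: frontier [B—C 13, C—G 15, C—D 17, E—F 9, D—E 12] → take E—F (9); add F.
Step 3: frontier [B—C 13, C—G 15, C—D 17, D—E 12, B—F 8, A—F 10, F—G 15] → take B—F (8); add B.
Step 4: frontier [A—B 8, B—G 16, B—D 17, C—G 15, C—D 17, D—E 12, A—F 10, F—G 15] → take A—B (8); add A.
Step 5: frontier [A—D 12, B—G 16, B—D 17, C—G 15, C—D 17, D—E 12, F—G 15] → take A—D (12); add D.
Step 6: frontier [B—G 16, C—G 15, D—G 17, F—G 15] → take C—G (15); add G.
Vertex order: C, E, F, B, A, D, G. The 3rd vertex is F.

F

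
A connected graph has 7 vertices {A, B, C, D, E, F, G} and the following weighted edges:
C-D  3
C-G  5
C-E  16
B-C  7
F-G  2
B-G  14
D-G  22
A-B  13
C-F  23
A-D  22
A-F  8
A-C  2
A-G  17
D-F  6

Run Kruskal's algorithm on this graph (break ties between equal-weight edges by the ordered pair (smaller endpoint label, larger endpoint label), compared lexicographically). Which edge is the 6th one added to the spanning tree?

Kruskal: consider edges lightest-first.
A-C (2): add. Components now {A,C} {B} {D} {E} {F} {G}
F-G (2): add. Components now {A,C} {B} {D} {E} {F,G}
C-D (3): add. Components now {A,C,D} {B} {E} {F,G}
C-G (5): add. Components now {A,C,D,F,G} {B} {E}
D-F (6): skip — D and F already connected.
B-C (7): add. Components now {A,B,C,D,F,G} {E}
A-F (8): skip — A and F already connected.
A-B (13): skip — A and B already connected.
B-G (14): skip — B and G already connected.
C-E (16): add. Components now {A,B,C,D,E,F,G}
The 6th edge added is C-E.

C-E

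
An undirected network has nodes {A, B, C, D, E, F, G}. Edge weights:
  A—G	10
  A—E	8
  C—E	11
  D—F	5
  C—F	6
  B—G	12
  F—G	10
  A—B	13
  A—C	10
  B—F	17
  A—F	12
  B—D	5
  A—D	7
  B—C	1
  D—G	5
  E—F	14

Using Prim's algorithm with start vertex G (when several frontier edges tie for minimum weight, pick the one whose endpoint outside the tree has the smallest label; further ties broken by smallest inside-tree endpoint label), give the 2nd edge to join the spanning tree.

B-D

Prim's algorithm from G:
Step 1: cheapest edge leaving the tree is D—G (5); add D.
Step 2: cheapest edge leaving the tree is B—D (5); add B.
Step 3: cheapest edge leaving the tree is B—C (1); add C.
Step 4: cheapest edge leaving the tree is D—F (5); add F.
Step 5: cheapest edge leaving the tree is A—D (7); add A.
Step 6: cheapest edge leaving the tree is A—E (8); add E.
The 2nd edge added is B—D.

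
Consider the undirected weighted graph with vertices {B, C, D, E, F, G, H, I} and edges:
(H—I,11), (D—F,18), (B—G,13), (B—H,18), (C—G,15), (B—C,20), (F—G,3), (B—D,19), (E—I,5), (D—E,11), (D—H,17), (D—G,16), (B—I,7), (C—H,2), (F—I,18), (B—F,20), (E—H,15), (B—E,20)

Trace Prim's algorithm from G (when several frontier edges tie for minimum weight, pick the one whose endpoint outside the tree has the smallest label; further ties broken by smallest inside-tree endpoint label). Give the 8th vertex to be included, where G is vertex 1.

Prim, starting at G.
Step 1: cheapest edge leaving the tree is F—G (3); add F.
Step 2: cheapest edge leaving the tree is B—G (13); add B.
Step 3: cheapest edge leaving the tree is B—I (7); add I.
Step 4: cheapest edge leaving the tree is E—I (5); add E.
Step 5: cheapest edge leaving the tree is D—E (11); add D.
Step 6: cheapest edge leaving the tree is H—I (11); add H.
Step 7: cheapest edge leaving the tree is C—H (2); add C.
Vertex order: G, F, B, I, E, D, H, C. The 8th vertex is C.

C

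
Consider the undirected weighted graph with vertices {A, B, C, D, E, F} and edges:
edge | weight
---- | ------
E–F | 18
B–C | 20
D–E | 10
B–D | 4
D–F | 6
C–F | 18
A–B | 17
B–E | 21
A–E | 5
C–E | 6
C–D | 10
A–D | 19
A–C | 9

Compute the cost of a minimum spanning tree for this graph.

Prim, starting at F.
Step 1: frontier [D–F 6, C–F 18, E–F 18] → take D–F (6); add D.
Step 2: frontier [B–D 4, C–D 10, D–E 10, A–D 19, C–F 18, E–F 18] → take B–D (4); add B.
Step 3: frontier [A–B 17, B–C 20, B–E 21, C–D 10, D–E 10, A–D 19, C–F 18, E–F 18] → take C–D (10); add C.
Step 4: frontier [A–B 17, B–E 21, C–E 6, A–C 9, D–E 10, A–D 19, E–F 18] → take C–E (6); add E.
Step 5: frontier [A–B 17, A–C 9, A–D 19, A–E 5] → take A–E (5); add A.
MST edges: D–F, B–D, C–D, C–E, A–E; total weight 6+4+10+6+5 = 31.

31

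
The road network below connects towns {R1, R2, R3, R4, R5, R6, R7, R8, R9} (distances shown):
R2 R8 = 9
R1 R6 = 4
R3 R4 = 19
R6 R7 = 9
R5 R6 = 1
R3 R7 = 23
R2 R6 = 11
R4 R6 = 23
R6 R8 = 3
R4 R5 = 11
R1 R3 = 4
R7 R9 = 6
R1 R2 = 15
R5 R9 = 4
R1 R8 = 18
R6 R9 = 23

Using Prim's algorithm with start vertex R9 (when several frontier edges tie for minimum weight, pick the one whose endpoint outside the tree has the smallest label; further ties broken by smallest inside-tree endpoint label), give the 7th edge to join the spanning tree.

R2-R8

Grow the tree from R9 using Prim:
Step 1: cheapest edge leaving the tree is R5 R9 (4); add R5.
Step 2: cheapest edge leaving the tree is R5 R6 (1); add R6.
Step 3: cheapest edge leaving the tree is R6 R8 (3); add R8.
Step 4: cheapest edge leaving the tree is R1 R6 (4); add R1.
Step 5: cheapest edge leaving the tree is R1 R3 (4); add R3.
Step 6: cheapest edge leaving the tree is R7 R9 (6); add R7.
Step 7: cheapest edge leaving the tree is R2 R8 (9); add R2.
Step 8: cheapest edge leaving the tree is R4 R5 (11); add R4.
The 7th edge added is R2 R8.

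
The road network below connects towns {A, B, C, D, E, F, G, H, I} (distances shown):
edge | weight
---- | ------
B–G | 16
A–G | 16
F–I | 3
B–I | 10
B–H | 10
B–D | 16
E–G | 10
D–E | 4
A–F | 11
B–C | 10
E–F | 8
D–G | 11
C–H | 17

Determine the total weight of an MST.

Kruskal: consider edges lightest-first.
F–I (3): add — endpoints in different components.
D–E (4): add — endpoints in different components.
E–F (8): add — endpoints in different components.
B–C (10): add — endpoints in different components.
B–H (10): add — endpoints in different components.
B–I (10): add — endpoints in different components.
E–G (10): add — endpoints in different components.
A–F (11): add — endpoints in different components.
MST edges: F–I, D–E, E–F, B–C, B–H, B–I, E–G, A–F; total weight 3+4+8+10+10+10+10+11 = 66.

66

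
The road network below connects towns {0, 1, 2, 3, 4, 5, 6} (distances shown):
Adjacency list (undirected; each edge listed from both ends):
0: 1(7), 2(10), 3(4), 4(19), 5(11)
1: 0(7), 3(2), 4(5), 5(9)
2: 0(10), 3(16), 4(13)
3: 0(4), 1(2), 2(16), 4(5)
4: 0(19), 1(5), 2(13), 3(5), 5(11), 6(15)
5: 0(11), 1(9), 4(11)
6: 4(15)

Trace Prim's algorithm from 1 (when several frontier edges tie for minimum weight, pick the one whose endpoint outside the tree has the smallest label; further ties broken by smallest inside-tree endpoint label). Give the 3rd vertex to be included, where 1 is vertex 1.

0

Prim, starting at 1.
Step 1: cheapest edge leaving the tree is 1–3 (2); add 3.
Step 2: cheapest edge leaving the tree is 0–3 (4); add 0.
Step 3: cheapest edge leaving the tree is 1–4 (5); add 4.
Step 4: cheapest edge leaving the tree is 1–5 (9); add 5.
Step 5: cheapest edge leaving the tree is 0–2 (10); add 2.
Step 6: cheapest edge leaving the tree is 4–6 (15); add 6.
Vertex order: 1, 3, 0, 4, 5, 2, 6. The 3rd vertex is 0.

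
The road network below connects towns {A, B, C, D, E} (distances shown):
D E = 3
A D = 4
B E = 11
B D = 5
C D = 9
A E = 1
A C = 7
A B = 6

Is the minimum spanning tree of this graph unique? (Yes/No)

Yes

Kruskal: consider edges lightest-first.
A E (1): add. Components now {A,E} {B} {C} {D}
D E (3): add. Components now {A,D,E} {B} {C}
A D (4): skip — A and D already connected.
B D (5): add. Components now {A,B,D,E} {C}
A B (6): skip — A and B already connected.
A C (7): add. Components now {A,B,C,D,E}
Every non-tree edge has weight strictly greater than the heaviest edge on the tree path between its endpoints, so the MST is unique.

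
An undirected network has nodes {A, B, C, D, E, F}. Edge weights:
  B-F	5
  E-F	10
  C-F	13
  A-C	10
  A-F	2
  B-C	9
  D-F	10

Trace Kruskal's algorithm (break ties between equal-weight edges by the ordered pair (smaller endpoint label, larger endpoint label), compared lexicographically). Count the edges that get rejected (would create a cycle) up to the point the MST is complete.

Sort edges by weight, then run Kruskal:
A-F (2): add. Components now {A,F} {B} {C} {D} {E}
B-F (5): add. Components now {A,B,F} {C} {D} {E}
B-C (9): add. Components now {A,B,C,F} {D} {E}
A-C (10): skip — A and C already connected.
D-F (10): add. Components now {A,B,C,D,F} {E}
E-F (10): add. Components now {A,B,C,D,E,F}
Edges rejected before the tree was complete: 1.

1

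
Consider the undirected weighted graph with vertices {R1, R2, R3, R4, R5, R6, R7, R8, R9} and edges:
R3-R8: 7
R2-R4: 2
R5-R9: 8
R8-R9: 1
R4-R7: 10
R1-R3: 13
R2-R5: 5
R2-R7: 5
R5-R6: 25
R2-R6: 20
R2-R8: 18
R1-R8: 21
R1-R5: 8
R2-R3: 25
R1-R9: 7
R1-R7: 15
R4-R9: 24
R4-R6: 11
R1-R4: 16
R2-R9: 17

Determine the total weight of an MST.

46

Prim, starting at R1.
Step 1: cheapest edge leaving the tree is R1-R9 (7); add R9.
Step 2: cheapest edge leaving the tree is R8-R9 (1); add R8.
Step 3: cheapest edge leaving the tree is R3-R8 (7); add R3.
Step 4: cheapest edge leaving the tree is R1-R5 (8); add R5.
Step 5: cheapest edge leaving the tree is R2-R5 (5); add R2.
Step 6: cheapest edge leaving the tree is R2-R4 (2); add R4.
Step 7: cheapest edge leaving the tree is R2-R7 (5); add R7.
Step 8: cheapest edge leaving the tree is R4-R6 (11); add R6.
MST edges: R1-R9, R8-R9, R3-R8, R1-R5, R2-R5, R2-R4, R2-R7, R4-R6; total weight 7+1+7+8+5+2+5+11 = 46.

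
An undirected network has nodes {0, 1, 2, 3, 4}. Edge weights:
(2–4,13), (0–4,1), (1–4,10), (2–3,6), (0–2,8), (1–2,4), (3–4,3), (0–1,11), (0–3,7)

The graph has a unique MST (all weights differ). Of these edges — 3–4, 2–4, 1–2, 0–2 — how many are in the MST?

Kruskal's algorithm — process edges by increasing weight (ties by edge label):
0–4 (1): add. Components now {0,4} {1} {2} {3}
3–4 (3): add. Components now {0,3,4} {1} {2}
1–2 (4): add. Components now {0,3,4} {1,2}
2–3 (6): add. Components now {0,1,2,3,4}
MST edge set: {0–4, 3–4, 1–2, 2–3}.
Of the listed edges, {3–4, 1–2} are in the MST → 2.

2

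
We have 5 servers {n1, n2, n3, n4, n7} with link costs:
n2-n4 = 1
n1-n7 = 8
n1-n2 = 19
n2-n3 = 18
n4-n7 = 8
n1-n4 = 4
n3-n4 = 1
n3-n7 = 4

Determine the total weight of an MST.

Grow the tree from n2 using Prim:
Step 1: frontier [n2-n4 1, n2-n3 18, n1-n2 19] → take n2-n4 (1); add n4.
Step 2: frontier [n2-n3 18, n1-n2 19, n3-n4 1, n1-n4 4, n4-n7 8] → take n3-n4 (1); add n3.
Step 3: frontier [n1-n2 19, n3-n7 4, n1-n4 4, n4-n7 8] → take n1-n4 (4); add n1.
Step 4: frontier [n1-n7 8, n3-n7 4, n4-n7 8] → take n3-n7 (4); add n7.
MST edges: n2-n4, n3-n4, n1-n4, n3-n7; total weight 1+1+4+4 = 10.

10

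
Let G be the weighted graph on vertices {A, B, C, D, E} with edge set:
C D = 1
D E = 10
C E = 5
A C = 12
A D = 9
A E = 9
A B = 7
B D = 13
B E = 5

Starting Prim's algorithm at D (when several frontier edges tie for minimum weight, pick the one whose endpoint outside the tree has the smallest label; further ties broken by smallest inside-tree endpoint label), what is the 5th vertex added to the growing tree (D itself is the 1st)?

Grow the tree from D using Prim:
Step 1: frontier [C D 1, A D 9, D E 10, B D 13] → take C D (1); add C.
Step 2: frontier [C E 5, A C 12, A D 9, D E 10, B D 13] → take C E (5); add E.
Step 3: frontier [A C 12, A D 9, B D 13, B E 5, A E 9] → take B E (5); add B.
Step 4: frontier [A B 7, A C 12, A D 9, A E 9] → take A B (7); add A.
Vertex order: D, C, E, B, A. The 5th vertex is A.

A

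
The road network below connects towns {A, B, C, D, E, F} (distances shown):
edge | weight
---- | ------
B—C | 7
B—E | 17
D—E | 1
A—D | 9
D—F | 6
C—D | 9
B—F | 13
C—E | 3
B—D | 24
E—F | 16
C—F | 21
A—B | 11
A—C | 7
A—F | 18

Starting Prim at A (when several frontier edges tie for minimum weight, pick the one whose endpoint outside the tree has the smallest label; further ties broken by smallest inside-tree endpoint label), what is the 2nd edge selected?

C-E

Grow the tree from A using Prim:
Step 1: cheapest edge leaving the tree is A—C (7); add C.
Step 2: cheapest edge leaving the tree is C—E (3); add E.
Step 3: cheapest edge leaving the tree is D—E (1); add D.
Step 4: cheapest edge leaving the tree is D—F (6); add F.
Step 5: cheapest edge leaving the tree is B—C (7); add B.
The 2nd edge added is C—E.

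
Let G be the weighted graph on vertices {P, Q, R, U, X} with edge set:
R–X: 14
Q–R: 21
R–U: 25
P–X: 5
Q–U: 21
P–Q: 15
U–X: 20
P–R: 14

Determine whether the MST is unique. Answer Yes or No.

No

Kruskal: consider edges lightest-first.
P–X (5): add. Components now {P,X} {Q} {U} {R}
P–R (14): add. Components now {P,R,X} {Q} {U}
R–X (14): skip — X and R already connected.
P–Q (15): add. Components now {P,Q,R,X} {U}
U–X (20): add. Components now {P,Q,R,U,X}
Non-tree edge R–X has weight 14, equal to the heaviest edge on its tree cycle — swapping gives another MST of the same weight. Not unique.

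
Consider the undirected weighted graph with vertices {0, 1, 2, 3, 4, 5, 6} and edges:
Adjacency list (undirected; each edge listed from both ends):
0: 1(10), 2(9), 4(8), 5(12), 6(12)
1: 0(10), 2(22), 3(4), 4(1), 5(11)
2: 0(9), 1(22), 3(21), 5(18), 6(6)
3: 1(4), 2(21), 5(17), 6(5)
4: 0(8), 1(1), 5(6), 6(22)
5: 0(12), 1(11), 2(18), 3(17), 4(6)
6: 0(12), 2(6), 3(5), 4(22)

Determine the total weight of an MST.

Sort edges by weight, then run Kruskal:
1—4 (1): add — endpoints in different components.
1—3 (4): add — endpoints in different components.
3—6 (5): add — endpoints in different components.
2—6 (6): add — endpoints in different components.
4—5 (6): add — endpoints in different components.
0—4 (8): add — endpoints in different components.
MST edges: 1—4, 1—3, 3—6, 2—6, 4—5, 0—4; total weight 1+4+5+6+6+8 = 30.

30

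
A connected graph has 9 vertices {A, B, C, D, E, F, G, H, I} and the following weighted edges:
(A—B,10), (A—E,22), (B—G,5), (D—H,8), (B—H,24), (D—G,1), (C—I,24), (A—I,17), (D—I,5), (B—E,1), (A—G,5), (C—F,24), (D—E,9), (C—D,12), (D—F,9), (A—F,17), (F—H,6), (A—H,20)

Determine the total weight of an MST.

43

Kruskal's algorithm — process edges by increasing weight (ties by edge label):
B—E (1): add — endpoints in different components.
D—G (1): add — endpoints in different components.
A—G (5): add — endpoints in different components.
B—G (5): add — endpoints in different components.
D—I (5): add — endpoints in different components.
F—H (6): add — endpoints in different components.
D—H (8): add — endpoints in different components.
D—E (9): skip — D and E already connected.
D—F (9): skip — D and F already connected.
A—B (10): skip — A and B already connected.
C—D (12): add — endpoints in different components.
MST edges: B—E, D—G, A—G, B—G, D—I, F—H, D—H, C—D; total weight 1+1+5+5+5+6+8+12 = 43.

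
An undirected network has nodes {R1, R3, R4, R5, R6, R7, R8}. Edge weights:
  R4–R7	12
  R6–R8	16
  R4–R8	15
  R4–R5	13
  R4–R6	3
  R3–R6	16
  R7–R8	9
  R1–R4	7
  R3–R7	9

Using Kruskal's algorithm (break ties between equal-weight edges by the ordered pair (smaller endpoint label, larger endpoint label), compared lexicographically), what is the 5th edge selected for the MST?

R4-R7

Sort edges by weight, then run Kruskal:
R4–R6 (3): add — endpoints in different components.
R1–R4 (7): add — endpoints in different components.
R3–R7 (9): add — endpoints in different components.
R7–R8 (9): add — endpoints in different components.
R4–R7 (12): add — endpoints in different components.
R4–R5 (13): add — endpoints in different components.
The 5th edge added is R4–R7.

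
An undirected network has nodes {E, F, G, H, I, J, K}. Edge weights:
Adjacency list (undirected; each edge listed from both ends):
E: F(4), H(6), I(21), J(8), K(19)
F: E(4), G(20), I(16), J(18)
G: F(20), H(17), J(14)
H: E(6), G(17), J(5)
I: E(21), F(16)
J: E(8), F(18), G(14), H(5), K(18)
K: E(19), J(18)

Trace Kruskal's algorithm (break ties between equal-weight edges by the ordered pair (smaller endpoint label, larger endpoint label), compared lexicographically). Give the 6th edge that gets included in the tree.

J-K

Sort edges by weight, then run Kruskal:
E–F (4): add. Components now {E,F} {G} {H} {I} {J} {K}
H–J (5): add. Components now {E,F} {G} {H,J} {I} {K}
E–H (6): add. Components now {E,F,H,J} {G} {I} {K}
E–J (8): skip — E and J already connected.
G–J (14): add. Components now {E,F,G,H,J} {I} {K}
F–I (16): add. Components now {E,F,G,H,I,J} {K}
G–H (17): skip — G and H already connected.
F–J (18): skip — F and J already connected.
J–K (18): add. Components now {E,F,G,H,I,J,K}
The 6th edge added is J–K.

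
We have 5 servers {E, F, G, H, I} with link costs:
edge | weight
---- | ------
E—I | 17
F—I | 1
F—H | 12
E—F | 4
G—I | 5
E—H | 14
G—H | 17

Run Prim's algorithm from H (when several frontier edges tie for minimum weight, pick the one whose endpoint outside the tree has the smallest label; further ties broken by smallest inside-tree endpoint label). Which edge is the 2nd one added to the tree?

F-I

Prim, starting at H.
Step 1: cheapest edge leaving the tree is F—H (12); add F.
Step 2: cheapest edge leaving the tree is F—I (1); add I.
Step 3: cheapest edge leaving the tree is E—F (4); add E.
Step 4: cheapest edge leaving the tree is G—I (5); add G.
The 2nd edge added is F—I.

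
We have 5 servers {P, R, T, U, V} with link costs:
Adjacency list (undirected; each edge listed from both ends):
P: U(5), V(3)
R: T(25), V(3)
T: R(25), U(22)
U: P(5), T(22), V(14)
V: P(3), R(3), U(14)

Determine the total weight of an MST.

33

Kruskal's algorithm — process edges by increasing weight (ties by edge label):
P–V (3): add. Components now {P,V} {T} {U} {R}
R–V (3): add. Components now {P,R,V} {T} {U}
P–U (5): add. Components now {P,R,U,V} {T}
U–V (14): skip — V and U already connected.
T–U (22): add. Components now {P,R,T,U,V}
MST edges: P–V, R–V, P–U, T–U; total weight 3+3+5+22 = 33.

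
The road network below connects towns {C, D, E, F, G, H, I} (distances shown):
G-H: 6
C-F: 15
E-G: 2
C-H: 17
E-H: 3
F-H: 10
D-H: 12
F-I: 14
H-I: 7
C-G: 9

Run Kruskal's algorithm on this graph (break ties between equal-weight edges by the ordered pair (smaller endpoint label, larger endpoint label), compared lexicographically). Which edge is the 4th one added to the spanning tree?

Kruskal: consider edges lightest-first.
E-G (2): add. Components now {C} {D} {E,G} {F} {H} {I}
E-H (3): add. Components now {C} {D} {E,G,H} {F} {I}
G-H (6): skip — G and H already connected.
H-I (7): add. Components now {C} {D} {E,G,H,I} {F}
C-G (9): add. Components now {C,E,G,H,I} {D} {F}
F-H (10): add. Components now {C,E,F,G,H,I} {D}
D-H (12): add. Components now {C,D,E,F,G,H,I}
The 4th edge added is C-G.

C-G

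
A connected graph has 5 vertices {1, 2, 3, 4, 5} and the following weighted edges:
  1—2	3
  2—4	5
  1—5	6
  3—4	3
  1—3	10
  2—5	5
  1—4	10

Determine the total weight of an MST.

16

Sort edges by weight, then run Kruskal:
1—2 (3): add. Components now {1,2} {3} {4} {5}
3—4 (3): add. Components now {1,2} {3,4} {5}
2—4 (5): add. Components now {1,2,3,4} {5}
2—5 (5): add. Components now {1,2,3,4,5}
MST edges: 1—2, 3—4, 2—4, 2—5; total weight 3+3+5+5 = 16.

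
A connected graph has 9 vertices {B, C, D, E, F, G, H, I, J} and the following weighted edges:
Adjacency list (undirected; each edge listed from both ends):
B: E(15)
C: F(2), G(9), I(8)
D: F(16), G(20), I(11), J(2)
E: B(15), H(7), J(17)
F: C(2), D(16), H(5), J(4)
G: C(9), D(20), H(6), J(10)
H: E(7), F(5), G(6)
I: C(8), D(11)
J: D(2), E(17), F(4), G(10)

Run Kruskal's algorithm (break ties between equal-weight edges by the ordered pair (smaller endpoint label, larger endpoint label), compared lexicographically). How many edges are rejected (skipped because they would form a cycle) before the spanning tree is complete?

Kruskal: consider edges lightest-first.
C–F (2): add — endpoints in different components.
D–J (2): add — endpoints in different components.
F–J (4): add — endpoints in different components.
F–H (5): add — endpoints in different components.
G–H (6): add — endpoints in different components.
E–H (7): add — endpoints in different components.
C–I (8): add — endpoints in different components.
C–G (9): skip — C and G already connected.
G–J (10): skip — G and J already connected.
D–I (11): skip — D and I already connected.
B–E (15): add — endpoints in different components.
Edges rejected before the tree was complete: 3.

3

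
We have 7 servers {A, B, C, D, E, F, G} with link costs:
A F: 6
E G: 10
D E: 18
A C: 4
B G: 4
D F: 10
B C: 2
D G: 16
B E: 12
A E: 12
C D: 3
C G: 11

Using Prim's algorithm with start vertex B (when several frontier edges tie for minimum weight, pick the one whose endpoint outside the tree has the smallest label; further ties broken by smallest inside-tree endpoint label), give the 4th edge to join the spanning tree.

Prim, starting at B.
Step 1: cheapest edge leaving the tree is B C (2); add C.
Step 2: cheapest edge leaving the tree is C D (3); add D.
Step 3: cheapest edge leaving the tree is A C (4); add A.
Step 4: cheapest edge leaving the tree is B G (4); add G.
Step 5: cheapest edge leaving the tree is A F (6); add F.
Step 6: cheapest edge leaving the tree is E G (10); add E.
The 4th edge added is B G.

B-G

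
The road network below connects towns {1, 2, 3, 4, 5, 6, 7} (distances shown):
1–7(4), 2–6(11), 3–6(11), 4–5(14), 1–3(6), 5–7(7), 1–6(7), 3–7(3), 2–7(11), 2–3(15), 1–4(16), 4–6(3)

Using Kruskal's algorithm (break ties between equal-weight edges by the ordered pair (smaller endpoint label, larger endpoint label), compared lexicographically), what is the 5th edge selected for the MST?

Sort edges by weight, then run Kruskal:
3–7 (3): add. Components now {1} {2} {3,7} {4} {5} {6}
4–6 (3): add. Components now {1} {2} {3,7} {4,6} {5}
1–7 (4): add. Components now {1,3,7} {2} {4,6} {5}
1–3 (6): skip — 1 and 3 already connected.
1–6 (7): add. Components now {1,3,4,6,7} {2} {5}
5–7 (7): add. Components now {1,3,4,5,6,7} {2}
2–6 (11): add. Components now {1,2,3,4,5,6,7}
The 5th edge added is 5–7.

5-7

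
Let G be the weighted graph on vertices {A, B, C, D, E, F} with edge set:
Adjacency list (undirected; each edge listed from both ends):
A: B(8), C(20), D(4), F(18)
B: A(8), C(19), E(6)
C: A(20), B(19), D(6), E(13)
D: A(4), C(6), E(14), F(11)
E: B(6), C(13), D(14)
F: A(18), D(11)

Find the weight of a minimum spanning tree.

35

Sort edges by weight, then run Kruskal:
A–D (4): add — endpoints in different components.
B–E (6): add — endpoints in different components.
C–D (6): add — endpoints in different components.
A–B (8): add — endpoints in different components.
D–F (11): add — endpoints in different components.
MST edges: A–D, B–E, C–D, A–B, D–F; total weight 4+6+6+8+11 = 35.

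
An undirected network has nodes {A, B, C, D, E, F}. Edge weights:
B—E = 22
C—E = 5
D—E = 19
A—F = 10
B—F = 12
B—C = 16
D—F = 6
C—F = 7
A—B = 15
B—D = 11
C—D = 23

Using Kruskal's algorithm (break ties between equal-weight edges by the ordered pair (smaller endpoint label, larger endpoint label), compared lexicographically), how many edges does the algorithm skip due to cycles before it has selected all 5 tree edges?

Kruskal's algorithm — process edges by increasing weight (ties by edge label):
C—E (5): add — endpoints in different components.
D—F (6): add — endpoints in different components.
C—F (7): add — endpoints in different components.
A—F (10): add — endpoints in different components.
B—D (11): add — endpoints in different components.
Edges rejected before the tree was complete: 0.

0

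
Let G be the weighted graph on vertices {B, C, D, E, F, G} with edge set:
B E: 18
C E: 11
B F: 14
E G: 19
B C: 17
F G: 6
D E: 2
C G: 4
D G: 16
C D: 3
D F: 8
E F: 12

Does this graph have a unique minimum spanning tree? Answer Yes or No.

Sort edges by weight, then run Kruskal:
D E (2): add — endpoints in different components.
C D (3): add — endpoints in different components.
C G (4): add — endpoints in different components.
F G (6): add — endpoints in different components.
D F (8): skip — D and F already connected.
C E (11): skip — C and E already connected.
E F (12): skip — E and F already connected.
B F (14): add — endpoints in different components.
Every non-tree edge has weight strictly greater than the heaviest edge on the tree path between its endpoints, so the MST is unique.

Yes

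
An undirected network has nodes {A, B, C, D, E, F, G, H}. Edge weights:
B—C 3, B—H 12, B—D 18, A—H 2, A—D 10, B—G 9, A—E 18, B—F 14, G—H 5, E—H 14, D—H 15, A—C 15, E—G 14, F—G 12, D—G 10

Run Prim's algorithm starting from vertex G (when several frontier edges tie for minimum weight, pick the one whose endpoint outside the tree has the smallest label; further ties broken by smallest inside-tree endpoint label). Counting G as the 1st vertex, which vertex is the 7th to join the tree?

Prim, starting at G.
Step 1: cheapest edge leaving the tree is G—H (5); add H.
Step 2: cheapest edge leaving the tree is A—H (2); add A.
Step 3: cheapest edge leaving the tree is B—G (9); add B.
Step 4: cheapest edge leaving the tree is B—C (3); add C.
Step 5: cheapest edge leaving the tree is A—D (10); add D.
Step 6: cheapest edge leaving the tree is F—G (12); add F.
Step 7: cheapest edge leaving the tree is E—G (14); add E.
Vertex order: G, H, A, B, C, D, F, E. The 7th vertex is F.

F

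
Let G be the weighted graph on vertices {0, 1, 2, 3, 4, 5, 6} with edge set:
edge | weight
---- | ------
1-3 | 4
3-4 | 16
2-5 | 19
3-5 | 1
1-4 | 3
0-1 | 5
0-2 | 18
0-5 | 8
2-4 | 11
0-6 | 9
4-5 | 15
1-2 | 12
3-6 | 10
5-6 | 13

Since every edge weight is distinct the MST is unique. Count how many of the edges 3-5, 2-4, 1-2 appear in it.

Kruskal: consider edges lightest-first.
3-5 (1): add. Components now {0} {1} {2} {3,5} {4} {6}
1-4 (3): add. Components now {0} {1,4} {2} {3,5} {6}
1-3 (4): add. Components now {0} {1,3,4,5} {2} {6}
0-1 (5): add. Components now {0,1,3,4,5} {2} {6}
0-5 (8): skip — 0 and 5 already connected.
0-6 (9): add. Components now {0,1,3,4,5,6} {2}
3-6 (10): skip — 3 and 6 already connected.
2-4 (11): add. Components now {0,1,2,3,4,5,6}
MST edge set: {3-5, 1-4, 1-3, 0-1, 0-6, 2-4}.
Of the listed edges, {3-5, 2-4} are in the MST → 2.

2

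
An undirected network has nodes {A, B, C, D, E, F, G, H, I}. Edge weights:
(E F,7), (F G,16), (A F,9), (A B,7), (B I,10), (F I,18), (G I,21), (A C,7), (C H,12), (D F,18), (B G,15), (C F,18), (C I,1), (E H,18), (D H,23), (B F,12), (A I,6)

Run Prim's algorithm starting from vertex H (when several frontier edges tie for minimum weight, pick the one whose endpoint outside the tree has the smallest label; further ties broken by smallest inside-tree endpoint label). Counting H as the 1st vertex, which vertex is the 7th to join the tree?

E

Prim's algorithm from H:
Step 1: cheapest edge leaving the tree is C H (12); add C.
Step 2: cheapest edge leaving the tree is C I (1); add I.
Step 3: cheapest edge leaving the tree is A I (6); add A.
Step 4: cheapest edge leaving the tree is A B (7); add B.
Step 5: cheapest edge leaving the tree is A F (9); add F.
Step 6: cheapest edge leaving the tree is E F (7); add E.
Step 7: cheapest edge leaving the tree is B G (15); add G.
Step 8: cheapest edge leaving the tree is D F (18); add D.
Vertex order: H, C, I, A, B, F, E, G, D. The 7th vertex is E.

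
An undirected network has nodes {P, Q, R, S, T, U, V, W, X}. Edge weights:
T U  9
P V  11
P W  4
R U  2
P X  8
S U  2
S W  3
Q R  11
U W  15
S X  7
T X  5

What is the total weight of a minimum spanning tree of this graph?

Kruskal's algorithm — process edges by increasing weight (ties by edge label):
R U (2): add — endpoints in different components.
S U (2): add — endpoints in different components.
S W (3): add — endpoints in different components.
P W (4): add — endpoints in different components.
T X (5): add — endpoints in different components.
S X (7): add — endpoints in different components.
P X (8): skip — P and X already connected.
T U (9): skip — U and T already connected.
P V (11): add — endpoints in different components.
Q R (11): add — endpoints in different components.
MST edges: R U, S U, S W, P W, T X, S X, P V, Q R; total weight 2+2+3+4+5+7+11+11 = 45.

45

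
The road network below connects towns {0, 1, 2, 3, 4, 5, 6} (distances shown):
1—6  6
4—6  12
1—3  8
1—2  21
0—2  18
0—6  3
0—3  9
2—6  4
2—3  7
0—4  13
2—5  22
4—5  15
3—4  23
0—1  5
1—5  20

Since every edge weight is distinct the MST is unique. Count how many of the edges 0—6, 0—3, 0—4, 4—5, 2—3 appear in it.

Kruskal: consider edges lightest-first.
0—6 (3): add. Components now {0,6} {1} {2} {3} {4} {5}
2—6 (4): add. Components now {0,2,6} {1} {3} {4} {5}
0—1 (5): add. Components now {0,1,2,6} {3} {4} {5}
1—6 (6): skip — 1 and 6 already connected.
2—3 (7): add. Components now {0,1,2,3,6} {4} {5}
1—3 (8): skip — 1 and 3 already connected.
0—3 (9): skip — 0 and 3 already connected.
4—6 (12): add. Components now {0,1,2,3,4,6} {5}
0—4 (13): skip — 0 and 4 already connected.
4—5 (15): add. Components now {0,1,2,3,4,5,6}
MST edge set: {0—6, 2—6, 0—1, 2—3, 4—6, 4—5}.
Of the listed edges, {0—6, 4—5, 2—3} are in the MST → 3.

3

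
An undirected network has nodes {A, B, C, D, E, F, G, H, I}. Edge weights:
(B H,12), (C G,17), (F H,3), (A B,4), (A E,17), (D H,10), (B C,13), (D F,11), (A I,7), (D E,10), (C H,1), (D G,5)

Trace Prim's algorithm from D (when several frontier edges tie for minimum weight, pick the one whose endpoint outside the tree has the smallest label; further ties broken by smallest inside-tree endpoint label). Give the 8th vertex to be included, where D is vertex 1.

A

Prim, starting at D.
Step 1: cheapest edge leaving the tree is D G (5); add G.
Step 2: cheapest edge leaving the tree is D E (10); add E.
Step 3: cheapest edge leaving the tree is D H (10); add H.
Step 4: cheapest edge leaving the tree is C H (1); add C.
Step 5: cheapest edge leaving the tree is F H (3); add F.
Step 6: cheapest edge leaving the tree is B H (12); add B.
Step 7: cheapest edge leaving the tree is A B (4); add A.
Step 8: cheapest edge leaving the tree is A I (7); add I.
Vertex order: D, G, E, H, C, F, B, A, I. The 8th vertex is A.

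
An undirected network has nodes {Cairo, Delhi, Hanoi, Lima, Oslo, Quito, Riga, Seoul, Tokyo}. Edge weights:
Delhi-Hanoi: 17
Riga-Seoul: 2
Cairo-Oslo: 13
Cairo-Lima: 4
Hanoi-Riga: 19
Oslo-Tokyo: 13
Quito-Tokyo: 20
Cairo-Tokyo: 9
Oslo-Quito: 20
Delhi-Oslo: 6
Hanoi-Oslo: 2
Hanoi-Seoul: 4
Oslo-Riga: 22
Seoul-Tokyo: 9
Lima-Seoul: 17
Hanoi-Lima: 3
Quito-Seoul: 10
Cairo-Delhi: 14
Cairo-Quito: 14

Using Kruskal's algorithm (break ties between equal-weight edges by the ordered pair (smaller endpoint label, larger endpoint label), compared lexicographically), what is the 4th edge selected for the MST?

Cairo-Lima

Sort edges by weight, then run Kruskal:
Hanoi-Oslo (2): add — endpoints in different components.
Riga-Seoul (2): add — endpoints in different components.
Hanoi-Lima (3): add — endpoints in different components.
Cairo-Lima (4): add — endpoints in different components.
Hanoi-Seoul (4): add — endpoints in different components.
Delhi-Oslo (6): add — endpoints in different components.
Cairo-Tokyo (9): add — endpoints in different components.
Seoul-Tokyo (9): skip — Tokyo and Seoul already connected.
Quito-Seoul (10): add — endpoints in different components.
The 4th edge added is Cairo-Lima.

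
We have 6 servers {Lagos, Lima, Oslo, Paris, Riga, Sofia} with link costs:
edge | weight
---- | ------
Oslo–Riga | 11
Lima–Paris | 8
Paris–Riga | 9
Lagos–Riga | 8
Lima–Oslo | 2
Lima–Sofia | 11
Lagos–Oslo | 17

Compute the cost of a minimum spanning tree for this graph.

38

Kruskal: consider edges lightest-first.
Lima–Oslo (2): add — endpoints in different components.
Lagos–Riga (8): add — endpoints in different components.
Lima–Paris (8): add — endpoints in different components.
Paris–Riga (9): add — endpoints in different components.
Lima–Sofia (11): add — endpoints in different components.
MST edges: Lima–Oslo, Lagos–Riga, Lima–Paris, Paris–Riga, Lima–Sofia; total weight 2+8+8+9+11 = 38.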